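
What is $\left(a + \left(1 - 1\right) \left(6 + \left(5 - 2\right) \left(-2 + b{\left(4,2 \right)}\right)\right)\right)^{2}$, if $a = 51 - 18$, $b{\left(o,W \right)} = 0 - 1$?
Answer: $1089$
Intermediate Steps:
$b{\left(o,W \right)} = -1$
$a = 33$
$\left(a + \left(1 - 1\right) \left(6 + \left(5 - 2\right) \left(-2 + b{\left(4,2 \right)}\right)\right)\right)^{2} = \left(33 + \left(1 - 1\right) \left(6 + \left(5 - 2\right) \left(-2 - 1\right)\right)\right)^{2} = \left(33 + \left(1 - 1\right) \left(6 + 3 \left(-3\right)\right)\right)^{2} = \left(33 + 0 \left(6 - 9\right)\right)^{2} = \left(33 + 0 \left(-3\right)\right)^{2} = \left(33 + 0\right)^{2} = 33^{2} = 1089$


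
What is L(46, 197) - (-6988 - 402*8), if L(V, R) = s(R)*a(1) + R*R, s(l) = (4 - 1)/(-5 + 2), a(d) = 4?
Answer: 49009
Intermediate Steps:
s(l) = -1 (s(l) = 3/(-3) = 3*(-⅓) = -1)
L(V, R) = -4 + R² (L(V, R) = -1*4 + R*R = -4 + R²)
L(46, 197) - (-6988 - 402*8) = (-4 + 197²) - (-6988 - 402*8) = (-4 + 38809) - (-6988 - 3216) = 38805 - 1*(-10204) = 38805 + 10204 = 49009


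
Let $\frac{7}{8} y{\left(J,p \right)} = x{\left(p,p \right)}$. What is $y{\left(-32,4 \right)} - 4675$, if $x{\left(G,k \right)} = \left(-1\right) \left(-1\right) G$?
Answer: $- \frac{32693}{7} \approx -4670.4$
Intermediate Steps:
$x{\left(G,k \right)} = G$ ($x{\left(G,k \right)} = 1 G = G$)
$y{\left(J,p \right)} = \frac{8 p}{7}$
$y{\left(-32,4 \right)} - 4675 = \frac{8}{7} \cdot 4 - 4675 = \frac{32}{7} - 4675 = - \frac{32693}{7}$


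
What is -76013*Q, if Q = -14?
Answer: 1064182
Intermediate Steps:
-76013*Q = -76013*(-14) = 1064182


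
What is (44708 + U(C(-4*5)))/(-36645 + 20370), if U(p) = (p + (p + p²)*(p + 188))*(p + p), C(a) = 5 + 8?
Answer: -996178/16275 ≈ -61.209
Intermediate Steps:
C(a) = 13
U(p) = 2*p*(p + (188 + p)*(p + p²)) (U(p) = (p + (p + p²)*(188 + p))*(2*p) = (p + (188 + p)*(p + p²))*(2*p) = 2*p*(p + (188 + p)*(p + p²)))
(44708 + U(C(-4*5)))/(-36645 + 20370) = (44708 + 2*13²*(189 + 13² + 189*13))/(-36645 + 20370) = (44708 + 2*169*(189 + 169 + 2457))/(-16275) = (44708 + 2*169*2815)*(-1/16275) = (44708 + 951470)*(-1/16275) = 996178*(-1/16275) = -996178/16275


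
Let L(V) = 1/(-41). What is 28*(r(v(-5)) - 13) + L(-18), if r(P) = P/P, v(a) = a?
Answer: -13777/41 ≈ -336.02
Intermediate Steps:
r(P) = 1
L(V) = -1/41
28*(r(v(-5)) - 13) + L(-18) = 28*(1 - 13) - 1/41 = 28*(-12) - 1/41 = -336 - 1/41 = -13777/41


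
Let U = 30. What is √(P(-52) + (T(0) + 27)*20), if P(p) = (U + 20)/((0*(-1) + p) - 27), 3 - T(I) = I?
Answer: 5*√149626/79 ≈ 24.482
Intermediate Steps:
T(I) = 3 - I
P(p) = 50/(-27 + p) (P(p) = (30 + 20)/((0*(-1) + p) - 27) = 50/((0 + p) - 27) = 50/(p - 27) = 50/(-27 + p))
√(P(-52) + (T(0) + 27)*20) = √(50/(-27 - 52) + ((3 - 1*0) + 27)*20) = √(50/(-79) + ((3 + 0) + 27)*20) = √(50*(-1/79) + (3 + 27)*20) = √(-50/79 + 30*20) = √(-50/79 + 600) = √(47350/79) = 5*√149626/79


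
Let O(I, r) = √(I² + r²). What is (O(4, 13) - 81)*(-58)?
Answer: 4698 - 58*√185 ≈ 3909.1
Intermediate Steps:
(O(4, 13) - 81)*(-58) = (√(4² + 13²) - 81)*(-58) = (√(16 + 169) - 81)*(-58) = (√185 - 81)*(-58) = (-81 + √185)*(-58) = 4698 - 58*√185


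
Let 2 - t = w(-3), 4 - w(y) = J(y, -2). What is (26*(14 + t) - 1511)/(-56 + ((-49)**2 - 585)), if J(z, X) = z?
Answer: -1277/1760 ≈ -0.72557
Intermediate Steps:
w(y) = 4 - y
t = -5 (t = 2 - (4 - 1*(-3)) = 2 - (4 + 3) = 2 - 1*7 = 2 - 7 = -5)
(26*(14 + t) - 1511)/(-56 + ((-49)**2 - 585)) = (26*(14 - 5) - 1511)/(-56 + ((-49)**2 - 585)) = (26*9 - 1511)/(-56 + (2401 - 585)) = (234 - 1511)/(-56 + 1816) = -1277/1760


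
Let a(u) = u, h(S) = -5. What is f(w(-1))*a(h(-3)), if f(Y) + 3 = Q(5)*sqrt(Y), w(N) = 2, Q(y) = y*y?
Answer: 15 - 125*sqrt(2) ≈ -161.78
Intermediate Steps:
Q(y) = y**2
f(Y) = -3 + 25*sqrt(Y) (f(Y) = -3 + 5**2*sqrt(Y) = -3 + 25*sqrt(Y))
f(w(-1))*a(h(-3)) = (-3 + 25*sqrt(2))*(-5) = 15 - 125*sqrt(2)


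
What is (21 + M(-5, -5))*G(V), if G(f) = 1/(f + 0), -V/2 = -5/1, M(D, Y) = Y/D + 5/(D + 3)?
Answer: 39/20 ≈ 1.9500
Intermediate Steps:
M(D, Y) = 5/(3 + D) + Y/D (M(D, Y) = Y/D + 5/(3 + D) = 5/(3 + D) + Y/D)
V = 10 (V = -(-10)/1 = -(-10) = -2*(-5) = 10)
G(f) = 1/f
(21 + M(-5, -5))*G(V) = (21 + (3*(-5) + 5*(-5) - 5*(-5))/((-5)*(3 - 5)))/10 = (21 - 1/5*(-15 - 25 + 25)/(-2))*(1/10) = (21 - 1/5*(-1/2)*(-15))*(1/10) = (21 - 3/2)*(1/10) = (39/2)*(1/10) = 39/20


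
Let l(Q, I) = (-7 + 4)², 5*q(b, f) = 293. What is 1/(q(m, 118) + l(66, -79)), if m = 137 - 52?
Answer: 5/338 ≈ 0.014793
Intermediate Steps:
m = 85
q(b, f) = 293/5 (q(b, f) = (⅕)*293 = 293/5)
l(Q, I) = 9 (l(Q, I) = (-3)² = 9)
1/(q(m, 118) + l(66, -79)) = 1/(293/5 + 9) = 1/(338/5) = 5/338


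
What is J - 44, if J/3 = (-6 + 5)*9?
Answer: -71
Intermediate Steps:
J = -27 (J = 3*((-6 + 5)*9) = 3*(-1*9) = 3*(-9) = -27)
J - 44 = -27 - 44 = -71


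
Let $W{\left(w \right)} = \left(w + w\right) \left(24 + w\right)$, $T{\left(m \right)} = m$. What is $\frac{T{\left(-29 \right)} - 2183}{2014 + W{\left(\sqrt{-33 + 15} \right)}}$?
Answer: $\frac{1106 i}{- 989 i + 72 \sqrt{2}} \approx -1.1066 + 0.11393 i$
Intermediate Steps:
$W{\left(w \right)} = 2 w \left(24 + w\right)$
$\frac{T{\left(-29 \right)} - 2183}{2014 + W{\left(\sqrt{-33 + 15} \right)}} = \frac{-29 - 2183}{2014 + 2 \sqrt{-33 + 15} \left(24 + \sqrt{-33 + 15}\right)} = - \frac{2212}{2014 + 2 \sqrt{-18} \left(24 + \sqrt{-18}\right)} = - \frac{2212}{2014 + 2 \cdot 3 i \sqrt{2} \left(24 + 3 i \sqrt{2}\right)} = - \frac{2212}{2014 + 6 i \sqrt{2} \left(24 + 3 i \sqrt{2}\right)}$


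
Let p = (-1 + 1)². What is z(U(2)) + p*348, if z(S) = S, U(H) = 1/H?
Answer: ½ ≈ 0.50000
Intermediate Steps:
p = 0 (p = 0² = 0)
z(U(2)) + p*348 = 1/2 + 0*348 = ½ + 0 = ½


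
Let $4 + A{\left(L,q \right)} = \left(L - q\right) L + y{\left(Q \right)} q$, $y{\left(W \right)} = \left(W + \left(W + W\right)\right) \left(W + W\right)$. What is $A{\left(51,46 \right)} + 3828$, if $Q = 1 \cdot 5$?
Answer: $10979$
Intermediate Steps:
$Q = 5$
$y{\left(W \right)} = 6 W^{2}$ ($y{\left(W \right)} = \left(W + 2 W\right) 2 W = 3 W 2 W = 6 W^{2}$)
$A{\left(L,q \right)} = -4 + 150 q + L \left(L - q\right)$ ($A{\left(L,q \right)} = -4 + \left(\left(L - q\right) L + 6 \cdot 5^{2} q\right) = -4 + \left(L \left(L - q\right) + 6 \cdot 25 q\right) = -4 + \left(L \left(L - q\right) + 150 q\right) = -4 + \left(150 q + L \left(L - q\right)\right) = -4 + 150 q + L \left(L - q\right)$)
$A{\left(51,46 \right)} + 3828 = \left(-4 + 51^{2} + 150 \cdot 46 - 51 \cdot 46\right) + 3828 = \left(-4 + 2601 + 6900 - 2346\right) + 3828 = 7151 + 3828 = 10979$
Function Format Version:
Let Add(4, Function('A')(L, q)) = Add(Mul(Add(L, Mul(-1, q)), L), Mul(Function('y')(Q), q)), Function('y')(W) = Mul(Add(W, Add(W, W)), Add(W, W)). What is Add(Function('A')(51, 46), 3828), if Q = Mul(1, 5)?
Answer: 10979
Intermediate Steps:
Q = 5
Function('y')(W) = Mul(6, Pow(W, 2)) (Function('y')(W) = Mul(Add(W, Mul(2, W)), Mul(2, W)) = Mul(Mul(3, W), Mul(2, W)) = Mul(6, Pow(W, 2)))
Function('A')(L, q) = Add(-4, Mul(150, q), Mul(L, Add(L, Mul(-1, q)))) (Function('A')(L, q) = Add(-4, Add(Mul(Add(L, Mul(-1, q)), L), Mul(Mul(6, Pow(5, 2)), q))) = Add(-4, Add(Mul(L, Add(L, Mul(-1, q))), Mul(Mul(6, 25), q))) = Add(-4, Add(Mul(L, Add(L, Mul(-1, q))), Mul(150, q))) = Add(-4, Add(Mul(150, q), Mul(L, Add(L, Mul(-1, q))))) = Add(-4, Mul(150, q), Mul(L, Add(L, Mul(-1, q)))))
Add(Function('A')(51, 46), 3828) = Add(Add(-4, Pow(51, 2), Mul(150, 46), Mul(-1, 51, 46)), 3828) = Add(Add(-4, 2601, 6900, -2346), 3828) = Add(7151, 3828) = 10979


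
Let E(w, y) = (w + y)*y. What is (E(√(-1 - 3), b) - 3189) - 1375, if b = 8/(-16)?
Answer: -18255/4 - I ≈ -4563.8 - 1.0*I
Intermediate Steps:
b = -½ (b = 8*(-1/16) = -½ ≈ -0.50000)
E(w, y) = y*(w + y)
(E(√(-1 - 3), b) - 3189) - 1375 = (-(√(-1 - 3) - ½)/2 - 3189) - 1375 = (-(√(-4) - ½)/2 - 3189) - 1375 = (-(2*I - ½)/2 - 3189) - 1375 = (-(-½ + 2*I)/2 - 3189) - 1375 = ((¼ - I) - 3189) - 1375 = (-12755/4 - I) - 1375 = -18255/4 - I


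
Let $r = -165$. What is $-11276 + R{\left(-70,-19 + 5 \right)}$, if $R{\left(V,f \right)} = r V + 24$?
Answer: $298$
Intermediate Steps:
$R{\left(V,f \right)} = 24 - 165 V$ ($R{\left(V,f \right)} = - 165 V + 24 = 24 - 165 V$)
$-11276 + R{\left(-70,-19 + 5 \right)} = -11276 + \left(24 - -11550\right) = -11276 + \left(24 + 11550\right) = -11276 + 11574 = 298$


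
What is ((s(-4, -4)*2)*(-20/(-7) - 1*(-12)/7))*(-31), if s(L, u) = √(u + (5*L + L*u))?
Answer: -3968*I*√2/7 ≈ -801.66*I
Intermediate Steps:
s(L, u) = √(u + 5*L + L*u)
((s(-4, -4)*2)*(-20/(-7) - 1*(-12)/7))*(-31) = ((√(-4 + 5*(-4) - 4*(-4))*2)*(-20/(-7) - 1*(-12)/7))*(-31) = ((√(-4 - 20 + 16)*2)*(-20*(-⅐) + 12*(⅐)))*(-31) = ((√(-8)*2)*(20/7 + 12/7))*(-31) = (((2*I*√2)*2)*(32/7))*(-31) = ((4*I*√2)*(32/7))*(-31) = (128*I*√2/7)*(-31) = -3968*I*√2/7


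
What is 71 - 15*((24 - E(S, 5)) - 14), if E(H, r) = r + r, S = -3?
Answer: 71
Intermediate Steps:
E(H, r) = 2*r
71 - 15*((24 - E(S, 5)) - 14) = 71 - 15*((24 - 2*5) - 14) = 71 - 15*((24 - 1*10) - 14) = 71 - 15*((24 - 10) - 14) = 71 - 15*(14 - 14) = 71 - 15*0 = 71 + 0 = 71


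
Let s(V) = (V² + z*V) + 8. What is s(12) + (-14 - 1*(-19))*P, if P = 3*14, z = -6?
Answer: 290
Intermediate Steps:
P = 42
s(V) = 8 + V² - 6*V (s(V) = (V² - 6*V) + 8 = 8 + V² - 6*V)
s(12) + (-14 - 1*(-19))*P = (8 + 12² - 6*12) + (-14 - 1*(-19))*42 = (8 + 144 - 72) + (-14 + 19)*42 = 80 + 5*42 = 80 + 210 = 290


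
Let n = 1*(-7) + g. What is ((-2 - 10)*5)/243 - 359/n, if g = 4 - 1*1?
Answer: 28999/324 ≈ 89.503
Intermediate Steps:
g = 3 (g = 4 - 1 = 3)
n = -4 (n = 1*(-7) + 3 = -7 + 3 = -4)
((-2 - 10)*5)/243 - 359/n = ((-2 - 10)*5)/243 - 359/(-4) = -12*5*(1/243) - 359*(-¼) = -60*1/243 + 359/4 = -20/81 + 359/4 = 28999/324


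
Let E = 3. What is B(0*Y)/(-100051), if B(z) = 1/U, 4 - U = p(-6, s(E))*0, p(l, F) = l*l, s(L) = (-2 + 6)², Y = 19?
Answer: -1/400204 ≈ -2.4987e-6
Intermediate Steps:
s(L) = 16 (s(L) = 4² = 16)
p(l, F) = l²
U = 4 (U = 4 - (-6)²*0 = 4 - 36*0 = 4 - 1*0 = 4 + 0 = 4)
B(z) = ¼ (B(z) = 1/4 = ¼)
B(0*Y)/(-100051) = (¼)/(-100051) = (¼)*(-1/100051) = -1/400204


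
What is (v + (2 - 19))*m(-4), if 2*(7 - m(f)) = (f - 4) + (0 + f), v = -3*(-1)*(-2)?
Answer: -299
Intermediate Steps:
v = -6 (v = 3*(-2) = -6)
m(f) = 9 - f (m(f) = 7 - ((f - 4) + (0 + f))/2 = 7 - ((-4 + f) + f)/2 = 7 - (-4 + 2*f)/2 = 7 + (2 - f) = 9 - f)
(v + (2 - 19))*m(-4) = (-6 + (2 - 19))*(9 - 1*(-4)) = (-6 - 17)*(9 + 4) = -23*13 = -299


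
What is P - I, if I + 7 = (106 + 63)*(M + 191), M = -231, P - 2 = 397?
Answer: 7166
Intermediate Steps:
P = 399 (P = 2 + 397 = 399)
I = -6767 (I = -7 + (106 + 63)*(-231 + 191) = -7 + 169*(-40) = -7 - 6760 = -6767)
P - I = 399 - 1*(-6767) = 399 + 6767 = 7166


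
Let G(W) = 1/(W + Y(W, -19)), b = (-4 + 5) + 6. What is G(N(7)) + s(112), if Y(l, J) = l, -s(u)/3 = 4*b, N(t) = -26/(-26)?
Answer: -167/2 ≈ -83.500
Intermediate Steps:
N(t) = 1 (N(t) = -26*(-1/26) = 1)
b = 7 (b = 1 + 6 = 7)
s(u) = -84 (s(u) = -12*7 = -3*28 = -84)
G(W) = 1/(2*W) (G(W) = 1/(W + W) = 1/(2*W))
G(N(7)) + s(112) = (½)/1 - 84 = (½)*1 - 84 = ½ - 84 = -167/2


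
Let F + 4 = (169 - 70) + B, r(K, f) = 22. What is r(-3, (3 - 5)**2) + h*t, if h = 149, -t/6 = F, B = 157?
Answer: -225266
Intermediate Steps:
F = 252 (F = -4 + ((169 - 70) + 157) = -4 + (99 + 157) = -4 + 256 = 252)
t = -1512 (t = -6*252 = -1512)
r(-3, (3 - 5)**2) + h*t = 22 + 149*(-1512) = 22 - 225288 = -225266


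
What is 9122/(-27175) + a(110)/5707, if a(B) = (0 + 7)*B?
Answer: -31134504/155087725 ≈ -0.20075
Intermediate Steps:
a(B) = 7*B
9122/(-27175) + a(110)/5707 = 9122/(-27175) + (7*110)/5707 = 9122*(-1/27175) + 770*(1/5707) = -9122/27175 + 770/5707 = -31134504/155087725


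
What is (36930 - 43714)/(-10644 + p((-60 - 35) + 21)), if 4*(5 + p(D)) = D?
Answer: 13568/21335 ≈ 0.63595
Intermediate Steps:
p(D) = -5 + D/4
(36930 - 43714)/(-10644 + p((-60 - 35) + 21)) = (36930 - 43714)/(-10644 + (-5 + ((-60 - 35) + 21)/4)) = -6784/(-10644 + (-5 + (-95 + 21)/4)) = -6784/(-10644 + (-5 + (¼)*(-74))) = -6784/(-10644 + (-5 - 37/2)) = -6784/(-10644 - 47/2) = -6784/(-21335/2) = -6784*(-2/21335) = 13568/21335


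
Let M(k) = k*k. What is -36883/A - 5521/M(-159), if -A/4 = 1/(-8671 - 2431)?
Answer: -5175969582815/50562 ≈ -1.0237e+8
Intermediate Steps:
M(k) = k**2
A = 2/5551 (A = -4/(-8671 - 2431) = -4/(-11102) = -4*(-1/11102) = 2/5551 ≈ 0.00036030)
-36883/A - 5521/M(-159) = -36883/2/5551 - 5521/((-159)**2) = -36883*5551/2 - 5521/25281 = -204737533/2 - 5521*1/25281 = -204737533/2 - 5521/25281 = -5175969582815/50562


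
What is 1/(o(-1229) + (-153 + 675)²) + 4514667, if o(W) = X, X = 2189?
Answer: 1240057128892/274673 ≈ 4.5147e+6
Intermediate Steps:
o(W) = 2189
1/(o(-1229) + (-153 + 675)²) + 4514667 = 1/(2189 + (-153 + 675)²) + 4514667 = 1/(2189 + 522²) + 4514667 = 1/(2189 + 272484) + 4514667 = 1/274673 + 4514667 = 1240057128892/274673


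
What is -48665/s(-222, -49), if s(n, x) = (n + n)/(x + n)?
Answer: -13188215/444 ≈ -29703.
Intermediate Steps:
s(n, x) = 2*n/(n + x) (s(n, x) = (2*n)/(n + x) = 2*n/(n + x))
-48665/s(-222, -49) = -48665/(2*(-222)/(-222 - 49)) = -48665/(2*(-222)/(-271)) = -48665/(2*(-222)*(-1/271)) = -48665/444/271 = -48665*271/444 = -13188215/444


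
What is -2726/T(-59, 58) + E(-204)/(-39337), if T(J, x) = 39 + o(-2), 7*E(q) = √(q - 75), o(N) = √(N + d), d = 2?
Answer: -2726/39 - 3*I*√31/275359 ≈ -69.897 - 6.066e-5*I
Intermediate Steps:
o(N) = √(2 + N) (o(N) = √(N + 2) = √(2 + N))
E(q) = √(-75 + q)/7 (E(q) = √(q - 75)/7 = √(-75 + q)/7)
T(J, x) = 39 (T(J, x) = 39 + √(2 - 2) = 39 + √0 = 39 + 0 = 39)
-2726/T(-59, 58) + E(-204)/(-39337) = -2726/39 + (√(-75 - 204)/7)/(-39337) = -2726*1/39 + (√(-279)/7)*(-1/39337) = -2726/39 + ((3*I*√31)/7)*(-1/39337) = -2726/39 + (3*I*√31/7)*(-1/39337) = -2726/39 - 3*I*√31/275359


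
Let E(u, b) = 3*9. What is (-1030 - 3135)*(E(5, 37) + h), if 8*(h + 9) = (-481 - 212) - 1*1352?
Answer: 7917665/8 ≈ 9.8971e+5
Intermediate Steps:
E(u, b) = 27
h = -2117/8 (h = -9 + ((-481 - 212) - 1*1352)/8 = -9 + (-693 - 1352)/8 = -9 + (⅛)*(-2045) = -9 - 2045/8 = -2117/8 ≈ -264.63)
(-1030 - 3135)*(E(5, 37) + h) = (-1030 - 3135)*(27 - 2117/8) = -4165*(-1901/8) = 7917665/8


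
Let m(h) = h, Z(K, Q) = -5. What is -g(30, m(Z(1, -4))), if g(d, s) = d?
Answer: -30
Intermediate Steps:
-g(30, m(Z(1, -4))) = -1*30 = -30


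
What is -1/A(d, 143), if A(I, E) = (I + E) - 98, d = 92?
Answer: -1/137 ≈ -0.0072993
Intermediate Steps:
A(I, E) = -98 + E + I (A(I, E) = (E + I) - 98 = -98 + E + I)
-1/A(d, 143) = -1/(-98 + 143 + 92) = -1/137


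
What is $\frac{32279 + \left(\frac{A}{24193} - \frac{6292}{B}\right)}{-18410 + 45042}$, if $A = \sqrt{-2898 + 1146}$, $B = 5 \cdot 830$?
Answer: $\frac{66975779}{55261400} + \frac{i \sqrt{438}}{322153988} \approx 1.212 + 6.4964 \cdot 10^{-8} i$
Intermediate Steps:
$B = 4150$
$A = 2 i \sqrt{438}$ ($A = \sqrt{-1752} = 2 i \sqrt{438} \approx 41.857 i$)
$\frac{32279 + \left(\frac{A}{24193} - \frac{6292}{B}\right)}{-18410 + 45042} = \frac{32279 + \left(\frac{2 i \sqrt{438}}{24193} - \frac{6292}{4150}\right)}{-18410 + 45042} = \frac{32279 + \left(2 i \sqrt{438} \cdot \frac{1}{24193} - \frac{3146}{2075}\right)}{26632} = \left(32279 - \left(\frac{3146}{2075} - \frac{2 i \sqrt{438}}{24193}\right)\right) \frac{1}{26632} = \left(\frac{66975779}{2075} + \frac{2 i \sqrt{438}}{24193}\right) \frac{1}{26632} = \frac{66975779}{55261400} + \frac{i \sqrt{438}}{322153988}$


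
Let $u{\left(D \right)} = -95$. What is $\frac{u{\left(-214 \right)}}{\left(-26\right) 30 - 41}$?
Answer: $\frac{95}{821} \approx 0.11571$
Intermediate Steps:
$\frac{u{\left(-214 \right)}}{\left(-26\right) 30 - 41} = - \frac{95}{\left(-26\right) 30 - 41} = - \frac{95}{-780 - 41} = - \frac{95}{-821} = \left(-95\right) \left(- \frac{1}{821}\right) = \frac{95}{821}$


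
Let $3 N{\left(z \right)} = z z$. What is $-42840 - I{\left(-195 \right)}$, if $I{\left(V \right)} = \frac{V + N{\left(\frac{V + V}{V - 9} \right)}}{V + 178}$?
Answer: $- \frac{2526347075}{58956} \approx -42851.0$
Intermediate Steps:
$N{\left(z \right)} = \frac{z^{2}}{3}$ ($N{\left(z \right)} = \frac{z z}{3} = \frac{z^{2}}{3}$)
$I{\left(V \right)} = \frac{V + \frac{4 V^{2}}{3 \left(-9 + V\right)^{2}}}{178 + V}$ ($I{\left(V \right)} = \frac{V + \frac{\left(\frac{V + V}{V - 9}\right)^{2}}{3}}{V + 178} = \frac{V + \frac{\left(\frac{2 V}{-9 + V}\right)^{2}}{3}}{178 + V} = \frac{V + \frac{4 V^{2} \frac{1}{\left(-9 + V\right)^{2}}}{3}}{178 + V} = \frac{V + \frac{4 V^{2}}{3 \left(-9 + V\right)^{2}}}{178 + V}$)
$-42840 - I{\left(-195 \right)} = -42840 - \frac{1}{3} \left(-195\right) \frac{1}{\left(-9 - 195\right)^{2}} \frac{1}{178 - 195} \left(3 \left(-9 - 195\right)^{2} + 4 \left(-195\right)\right) = -42840 - \frac{1}{3} \left(-195\right) \frac{1}{41616} \frac{1}{-17} \left(3 \left(-204\right)^{2} - 780\right) = -42840 - \frac{1}{3} \left(-195\right) \frac{1}{41616} \left(- \frac{1}{17}\right) \left(3 \cdot 41616 - 780\right) = -42840 - \frac{1}{3} \left(-195\right) \frac{1}{41616} \left(- \frac{1}{17}\right) \left(124848 - 780\right) = -42840 - \frac{1}{3} \left(-195\right) \frac{1}{41616} \left(- \frac{1}{17}\right) 124068 = -42840 - \frac{672035}{58956} = - \frac{2526347075}{58956}$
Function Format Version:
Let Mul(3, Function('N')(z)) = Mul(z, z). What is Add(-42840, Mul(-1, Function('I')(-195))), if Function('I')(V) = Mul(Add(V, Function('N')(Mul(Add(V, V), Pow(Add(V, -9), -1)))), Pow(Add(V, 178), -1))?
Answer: Rational(-2526347075, 58956) ≈ -42851.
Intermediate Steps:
Function('N')(z) = Mul(Rational(1, 3), Pow(z, 2)) (Function('N')(z) = Mul(Rational(1, 3), Mul(z, z)) = Mul(Rational(1, 3), Pow(z, 2)))
Function('I')(V) = Mul(Pow(Add(178, V), -1), Add(V, Mul(Rational(4, 3), Pow(V, 2), Pow(Add(-9, V), -2)))) (Function('I')(V) = Mul(Add(V, Mul(Rational(1, 3), Pow(Mul(Add(V, V), Pow(Add(V, -9), -1)), 2))), Pow(Add(V, 178), -1)) = Mul(Add(V, Mul(Rational(1, 3), Pow(Mul(Mul(2, V), Pow(Add(-9, V), -1)), 2))), Pow(Add(178, V), -1)) = Mul(Add(V, Mul(Rational(1, 3), Pow(Mul(2, V, Pow(Add(-9, V), -1)), 2))), Pow(Add(178, V), -1)) = Mul(Add(V, Mul(Rational(1, 3), Mul(4, Pow(V, 2), Pow(Add(-9, V), -2)))), Pow(Add(178, V), -1)) = Mul(Add(V, Mul(Rational(4, 3), Pow(V, 2), Pow(Add(-9, V), -2))), Pow(Add(178, V), -1)) = Mul(Pow(Add(178, V), -1), Add(V, Mul(Rational(4, 3), Pow(V, 2), Pow(Add(-9, V), -2)))))
Add(-42840, Mul(-1, Function('I')(-195))) = Add(-42840, Mul(-1, Mul(Rational(1, 3), -195, Pow(Add(-9, -195), -2), Pow(Add(178, -195), -1), Add(Mul(3, Pow(Add(-9, -195), 2)), Mul(4, -195))))) = Add(-42840, Mul(-1, Mul(Rational(1, 3), -195, Pow(-204, -2), Pow(-17, -1), Add(Mul(3, Pow(-204, 2)), -780)))) = Add(-42840, Mul(-1, Mul(Rational(1, 3), -195, Rational(1, 41616), Rational(-1, 17), Add(Mul(3, 41616), -780)))) = Add(-42840, Mul(-1, Mul(Rational(1, 3), -195, Rational(1, 41616), Rational(-1, 17), Add(124848, -780)))) = Add(-42840, Mul(-1, Mul(Rational(1, 3), -195, Rational(1, 41616), Rational(-1, 17), 124068))) = Add(-42840, Mul(-1, Rational(672035, 58956))) = Add(-42840, Rational(-672035, 58956)) = Rational(-2526347075, 58956)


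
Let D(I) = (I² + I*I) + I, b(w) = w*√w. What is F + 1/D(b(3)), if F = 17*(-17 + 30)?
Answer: 23649/107 - √3/963 ≈ 221.02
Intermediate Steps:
b(w) = w^(3/2)
D(I) = I + 2*I² (D(I) = (I² + I²) + I = 2*I² + I = I + 2*I²)
F = 221 (F = 17*13 = 221)
F + 1/D(b(3)) = 221 + 1/(3^(3/2)*(1 + 2*3^(3/2))) = 221 + 1/((3*√3)*(1 + 2*(3*√3))) = 221 + 1/((3*√3)*(1 + 6*√3)) = 221 + 1/(3*√3*(1 + 6*√3)) = 221 + √3/(9*(1 + 6*√3))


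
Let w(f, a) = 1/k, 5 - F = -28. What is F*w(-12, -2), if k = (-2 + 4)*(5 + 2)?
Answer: 33/14 ≈ 2.3571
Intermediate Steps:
F = 33 (F = 5 - 1*(-28) = 5 + 28 = 33)
k = 14 (k = 2*7 = 14)
w(f, a) = 1/14
F*w(-12, -2) = 33*(1/14) = 33/14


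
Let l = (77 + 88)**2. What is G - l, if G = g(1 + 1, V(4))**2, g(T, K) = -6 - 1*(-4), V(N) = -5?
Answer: -27221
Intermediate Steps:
g(T, K) = -2 (g(T, K) = -6 + 4 = -2)
G = 4 (G = (-2)**2 = 4)
l = 27225 (l = 165**2 = 27225)
G - l = 4 - 1*27225 = 4 - 27225 = -27221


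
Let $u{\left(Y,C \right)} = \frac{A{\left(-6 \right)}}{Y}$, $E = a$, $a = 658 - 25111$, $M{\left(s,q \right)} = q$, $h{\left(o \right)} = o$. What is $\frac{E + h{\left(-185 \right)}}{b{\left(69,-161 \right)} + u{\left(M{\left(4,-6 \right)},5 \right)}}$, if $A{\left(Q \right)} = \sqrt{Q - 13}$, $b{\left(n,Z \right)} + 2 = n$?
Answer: $- \frac{59426856}{161623} - \frac{147828 i \sqrt{19}}{161623} \approx -367.69 - 3.9869 i$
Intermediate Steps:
$a = -24453$ ($a = 658 - 25111 = -24453$)
$b{\left(n,Z \right)} = -2 + n$
$E = -24453$
$A{\left(Q \right)} = \sqrt{-13 + Q}$
$u{\left(Y,C \right)} = \frac{i \sqrt{19}}{Y}$ ($u{\left(Y,C \right)} = \frac{\sqrt{-13 - 6}}{Y} = \frac{\sqrt{-19}}{Y} = \frac{i \sqrt{19}}{Y}$)
$\frac{E + h{\left(-185 \right)}}{b{\left(69,-161 \right)} + u{\left(M{\left(4,-6 \right)},5 \right)}} = \frac{-24453 - 185}{\left(-2 + 69\right) + \frac{i \sqrt{19}}{-6}} = - \frac{24638}{67 + i \sqrt{19} \left(- \frac{1}{6}\right)} = - \frac{24638}{67 - \frac{i \sqrt{19}}{6}}$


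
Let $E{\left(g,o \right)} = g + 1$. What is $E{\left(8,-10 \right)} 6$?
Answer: $54$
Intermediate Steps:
$E{\left(g,o \right)} = 1 + g$
$E{\left(8,-10 \right)} 6 = \left(1 + 8\right) 6 = 9 \cdot 6 = 54$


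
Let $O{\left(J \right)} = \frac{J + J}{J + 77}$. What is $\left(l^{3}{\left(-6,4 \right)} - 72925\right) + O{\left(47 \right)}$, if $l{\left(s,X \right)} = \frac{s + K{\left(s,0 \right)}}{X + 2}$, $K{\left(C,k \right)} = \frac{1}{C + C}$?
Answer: $- \frac{843795710599}{11570688} \approx -72925.0$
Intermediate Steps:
$K{\left(C,k \right)} = \frac{1}{2 C}$
$O{\left(J \right)} = \frac{2 J}{77 + J}$
$l{\left(s,X \right)} = \frac{s + \frac{1}{2 s}}{2 + X}$ ($l{\left(s,X \right)} = \frac{s + \frac{1}{2 s}}{X + 2} = \frac{s + \frac{1}{2 s}}{2 + X}$)
$\left(l^{3}{\left(-6,4 \right)} - 72925\right) + O{\left(47 \right)} = \left(\left(\frac{\frac{1}{2} + \left(-6\right)^{2}}{\left(-6\right) \left(2 + 4\right)}\right)^{3} - 72925\right) + 2 \cdot 47 \frac{1}{77 + 47} = \left(\left(- \frac{\frac{1}{2} + 36}{6 \cdot 6}\right)^{3} - 72925\right) + 2 \cdot 47 \cdot \frac{1}{124} = \left(\left(\left(- \frac{1}{6}\right) \frac{1}{6} \cdot \frac{73}{2}\right)^{3} - 72925\right) + 2 \cdot 47 \cdot \frac{1}{124} = \left(\left(- \frac{73}{72}\right)^{3} - 72925\right) + \frac{47}{62} = \left(- \frac{389017}{373248} - 72925\right) + \frac{47}{62} = - \frac{27219499417}{373248} + \frac{47}{62} = - \frac{843795710599}{11570688}$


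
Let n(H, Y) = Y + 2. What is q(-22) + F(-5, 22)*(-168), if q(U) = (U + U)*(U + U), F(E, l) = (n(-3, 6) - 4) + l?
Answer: -2432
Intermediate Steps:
n(H, Y) = 2 + Y
F(E, l) = 4 + l (F(E, l) = ((2 + 6) - 4) + l = (8 - 4) + l = 4 + l)
q(U) = 4*U**2 (q(U) = (2*U)*(2*U) = 4*U**2)
q(-22) + F(-5, 22)*(-168) = 4*(-22)**2 + (4 + 22)*(-168) = 4*484 + 26*(-168) = 1936 - 4368 = -2432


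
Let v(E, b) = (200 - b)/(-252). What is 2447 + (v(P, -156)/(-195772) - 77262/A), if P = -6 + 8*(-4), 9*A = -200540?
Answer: 1515238797161857/618346840860 ≈ 2450.5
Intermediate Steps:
A = -200540/9 (A = (1/9)*(-200540) = -200540/9 ≈ -22282.)
P = -38 (P = -6 - 32 = -38)
v(E, b) = -50/63 + b/252 (v(E, b) = (200 - b)*(-1/252) = -50/63 + b/252)
2447 + (v(P, -156)/(-195772) - 77262/A) = 2447 + ((-50/63 + (1/252)*(-156))/(-195772) - 77262/(-200540/9)) = 2447 + ((-50/63 - 13/21)*(-1/195772) - 77262*(-9/200540)) = 2447 + (-89/63*(-1/195772) + 347679/100270) = 2447 + (89/12333636 + 347679/100270) = 2447 + 2144077577437/618346840860 = 1515238797161857/618346840860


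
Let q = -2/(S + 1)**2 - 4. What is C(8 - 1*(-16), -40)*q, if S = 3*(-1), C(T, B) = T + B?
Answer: 72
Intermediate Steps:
C(T, B) = B + T
S = -3
q = -9/2 (q = -2/(-3 + 1)**2 - 4 = -2/(-2)**2 - 4 = -2/4 - 4 = (1/4)*(-2) - 4 = -1/2 - 4 = -9/2 ≈ -4.5000)
C(8 - 1*(-16), -40)*q = (-40 + (8 - 1*(-16)))*(-9/2) = (-40 + (8 + 16))*(-9/2) = (-40 + 24)*(-9/2) = -16*(-9/2) = 72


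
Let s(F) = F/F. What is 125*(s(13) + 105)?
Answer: 13250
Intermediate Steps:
s(F) = 1
125*(s(13) + 105) = 125*(1 + 105) = 125*106 = 13250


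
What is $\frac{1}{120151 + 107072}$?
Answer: $\frac{1}{227223} \approx 4.401 \cdot 10^{-6}$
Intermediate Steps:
$\frac{1}{120151 + 107072} = \frac{1}{227223}$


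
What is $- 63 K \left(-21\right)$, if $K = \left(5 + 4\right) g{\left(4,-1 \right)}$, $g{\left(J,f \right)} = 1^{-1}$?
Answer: $11907$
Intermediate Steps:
$g{\left(J,f \right)} = 1$
$K = 9$ ($K = \left(5 + 4\right) 1 = 9 \cdot 1 = 9$)
$- 63 K \left(-21\right) = \left(-63\right) 9 \left(-21\right) = \left(-567\right) \left(-21\right) = 11907$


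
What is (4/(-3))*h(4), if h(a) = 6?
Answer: -8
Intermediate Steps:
(4/(-3))*h(4) = (4/(-3))*6 = -⅓*4*6 = -4/3*6 = -8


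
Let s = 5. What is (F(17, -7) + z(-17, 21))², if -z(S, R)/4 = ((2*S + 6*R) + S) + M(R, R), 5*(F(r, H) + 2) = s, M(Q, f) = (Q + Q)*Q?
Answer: 14661241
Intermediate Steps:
M(Q, f) = 2*Q² (M(Q, f) = (2*Q)*Q = 2*Q²)
F(r, H) = -1 (F(r, H) = -2 + (⅕)*5 = -2 + 1 = -1)
z(S, R) = -24*R - 12*S - 8*R² (z(S, R) = -4*(((2*S + 6*R) + S) + 2*R²) = -4*((3*S + 6*R) + 2*R²) = -4*(2*R² + 3*S + 6*R) = -24*R - 12*S - 8*R²)
(F(17, -7) + z(-17, 21))² = (-1 + (-24*21 - 12*(-17) - 8*21²))² = (-1 + (-504 + 204 - 8*441))² = (-1 + (-504 + 204 - 3528))² = (-1 - 3828)² = (-3829)² = 14661241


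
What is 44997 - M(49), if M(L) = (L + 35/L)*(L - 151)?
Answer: 350475/7 ≈ 50068.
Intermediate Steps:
M(L) = (-151 + L)*(L + 35/L) (M(L) = (L + 35/L)*(-151 + L) = (-151 + L)*(L + 35/L))
44997 - M(49) = 44997 - (35 + 49² - 5285/49 - 151*49) = 44997 - (35 + 2401 - 5285*1/49 - 7399) = 44997 - (35 + 2401 - 755/7 - 7399) = 44997 - 1*(-35496/7) = 44997 + 35496/7 = 350475/7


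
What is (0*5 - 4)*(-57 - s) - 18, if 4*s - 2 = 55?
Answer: 267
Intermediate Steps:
s = 57/4 (s = ½ + (¼)*55 = ½ + 55/4 = 57/4 ≈ 14.250)
(0*5 - 4)*(-57 - s) - 18 = (0*5 - 4)*(-57 - 1*57/4) - 18 = (0 - 4)*(-57 - 57/4) - 18 = -4*(-285/4) - 18 = 285 - 18 = 267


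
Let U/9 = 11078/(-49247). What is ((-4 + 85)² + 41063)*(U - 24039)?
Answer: -56384355506040/49247 ≈ -1.1449e+9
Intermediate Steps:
U = -99702/49247 (U = 9*(11078/(-49247)) = 9*(11078*(-1/49247)) = 9*(-11078/49247) = -99702/49247 ≈ -2.0245)
((-4 + 85)² + 41063)*(U - 24039) = ((-4 + 85)² + 41063)*(-99702/49247 - 24039) = (81² + 41063)*(-1183948335/49247) = (6561 + 41063)*(-1183948335/49247) = 47624*(-1183948335/49247) = -56384355506040/49247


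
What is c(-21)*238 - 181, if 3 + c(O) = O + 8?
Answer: -3989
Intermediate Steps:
c(O) = 5 + O (c(O) = -3 + (O + 8) = -3 + (8 + O) = 5 + O)
c(-21)*238 - 181 = (5 - 21)*238 - 181 = -16*238 - 181 = -3808 - 181 = -3989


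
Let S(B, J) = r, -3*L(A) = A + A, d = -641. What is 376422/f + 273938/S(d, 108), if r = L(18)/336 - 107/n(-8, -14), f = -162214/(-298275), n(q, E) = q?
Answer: 43179785315171/60586929 ≈ 7.1269e+5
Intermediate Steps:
L(A) = -2*A/3 (L(A) = -(A + A)/3 = -2*A/3)
f = 162214/298275 (f = -162214*(-1/298275) = 162214/298275 ≈ 0.54384)
r = 747/56 (r = -⅔*18/336 - 107/(-8) = -12*1/336 - 107*(-⅛) = -1/28 + 107/8 = 747/56 ≈ 13.339)
S(B, J) = 747/56
376422/f + 273938/S(d, 108) = 376422/(162214/298275) + 273938/(747/56) = 376422*(298275/162214) + 273938*(56/747) = 56138636025/81107 + 15340528/747 = 43179785315171/60586929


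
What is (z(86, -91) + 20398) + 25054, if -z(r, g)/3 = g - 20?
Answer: 45785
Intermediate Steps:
z(r, g) = 60 - 3*g (z(r, g) = -3*(g - 20) = -3*(-20 + g) = 60 - 3*g)
(z(86, -91) + 20398) + 25054 = ((60 - 3*(-91)) + 20398) + 25054 = ((60 + 273) + 20398) + 25054 = (333 + 20398) + 25054 = 20731 + 25054 = 45785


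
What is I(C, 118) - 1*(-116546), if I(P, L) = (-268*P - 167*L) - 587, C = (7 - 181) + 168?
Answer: 97861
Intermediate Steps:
C = -6 (C = -174 + 168 = -6)
I(P, L) = -587 - 268*P - 167*L
I(C, 118) - 1*(-116546) = (-587 - 268*(-6) - 167*118) - 1*(-116546) = (-587 + 1608 - 19706) + 116546 = -18685 + 116546 = 97861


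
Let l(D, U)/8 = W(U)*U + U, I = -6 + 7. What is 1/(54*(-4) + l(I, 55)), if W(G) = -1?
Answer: -1/216 ≈ -0.0046296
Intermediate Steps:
I = 1
l(D, U) = 0 (l(D, U) = 8*(-U + U) = 8*0 = 0)
1/(54*(-4) + l(I, 55)) = 1/(54*(-4) + 0) = 1/(-216 + 0) = 1/(-216) = -1/216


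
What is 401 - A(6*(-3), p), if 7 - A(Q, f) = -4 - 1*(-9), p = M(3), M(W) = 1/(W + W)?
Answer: 399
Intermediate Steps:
M(W) = 1/(2*W)
p = 1/6 (p = (1/2)/3 = (1/2)*(1/3) = 1/6 ≈ 0.16667)
A(Q, f) = 2 (A(Q, f) = 7 - (-4 - 1*(-9)) = 7 - (-4 + 9) = 7 - 1*5 = 7 - 5 = 2)
401 - A(6*(-3), p) = 401 - 1*2 = 401 - 2 = 399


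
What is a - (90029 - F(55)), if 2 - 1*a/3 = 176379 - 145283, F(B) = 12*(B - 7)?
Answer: -182735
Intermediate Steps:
F(B) = -84 + 12*B (F(B) = 12*(-7 + B) = -84 + 12*B)
a = -93282 (a = 6 - 3*(176379 - 145283) = 6 - 3*31096 = 6 - 93288 = -93282)
a - (90029 - F(55)) = -93282 - (90029 - (-84 + 12*55)) = -93282 - (90029 - (-84 + 660)) = -93282 - (90029 - 1*576) = -93282 - (90029 - 576) = -93282 - 1*89453 = -93282 - 89453 = -182735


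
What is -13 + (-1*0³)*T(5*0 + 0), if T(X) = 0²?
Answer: -13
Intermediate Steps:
T(X) = 0
-13 + (-1*0³)*T(5*0 + 0) = -13 - 1*0³*0 = -13 - 1*0*0 = -13 + 0*0 = -13 + 0 = -13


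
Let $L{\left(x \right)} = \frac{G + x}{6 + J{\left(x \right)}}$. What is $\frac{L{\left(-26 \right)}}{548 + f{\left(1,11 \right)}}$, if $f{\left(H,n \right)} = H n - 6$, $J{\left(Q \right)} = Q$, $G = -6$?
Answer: $\frac{8}{2765} \approx 0.0028933$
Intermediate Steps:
$f{\left(H,n \right)} = -6 + H n$
$L{\left(x \right)} = \frac{-6 + x}{6 + x}$
$\frac{L{\left(-26 \right)}}{548 + f{\left(1,11 \right)}} = \frac{\frac{1}{6 - 26} \left(-6 - 26\right)}{548 + \left(-6 + 1 \cdot 11\right)} = \frac{\frac{1}{-20} \left(-32\right)}{548 + \left(-6 + 11\right)} = \frac{\left(- \frac{1}{20}\right) \left(-32\right)}{548 + 5} = \frac{1}{553} \cdot \frac{8}{5} = \frac{8}{2765}$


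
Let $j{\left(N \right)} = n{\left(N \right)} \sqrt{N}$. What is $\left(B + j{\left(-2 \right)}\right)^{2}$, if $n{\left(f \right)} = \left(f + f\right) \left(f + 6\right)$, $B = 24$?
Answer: $64 - 768 i \sqrt{2} \approx 64.0 - 1086.1 i$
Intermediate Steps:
$n{\left(f \right)} = 2 f \left(6 + f\right)$
$j{\left(N \right)} = 2 N^{\frac{3}{2}} \left(6 + N\right)$ ($j{\left(N \right)} = 2 N \left(6 + N\right) \sqrt{N} = 2 N^{\frac{3}{2}} \left(6 + N\right)$)
$\left(B + j{\left(-2 \right)}\right)^{2} = \left(24 + 2 \left(-2\right)^{\frac{3}{2}} \left(6 - 2\right)\right)^{2} = \left(24 + 2 \left(- 2 i \sqrt{2}\right) 4\right)^{2} = \left(24 - 16 i \sqrt{2}\right)^{2}$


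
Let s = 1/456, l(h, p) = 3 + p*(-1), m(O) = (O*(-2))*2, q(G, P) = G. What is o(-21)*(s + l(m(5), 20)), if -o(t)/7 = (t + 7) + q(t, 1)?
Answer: -1898995/456 ≈ -4164.5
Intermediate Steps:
m(O) = -4*O (m(O) = -2*O*2 = -4*O)
l(h, p) = 3 - p
o(t) = -49 - 14*t (o(t) = -7*((t + 7) + t) = -7*((7 + t) + t) = -7*(7 + 2*t) = -49 - 14*t)
s = 1/456 ≈ 0.0021930
o(-21)*(s + l(m(5), 20)) = (-49 - 14*(-21))*(1/456 + (3 - 1*20)) = (-49 + 294)*(1/456 + (3 - 20)) = 245*(1/456 - 17) = 245*(-7751/456) = -1898995/456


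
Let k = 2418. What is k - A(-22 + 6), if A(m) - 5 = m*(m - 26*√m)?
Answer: 2157 - 1664*I ≈ 2157.0 - 1664.0*I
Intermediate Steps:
A(m) = 5 + m*(m - 26*√m)
k - A(-22 + 6) = 2418 - (5 + (-22 + 6)² - 26*(-22 + 6)^(3/2)) = 2418 - (5 + (-16)² - (-1664)*I) = 2418 - (5 + 256 - (-1664)*I) = 2418 - (5 + 256 + 1664*I) = 2418 - (261 + 1664*I) = 2418 + (-261 - 1664*I) = 2157 - 1664*I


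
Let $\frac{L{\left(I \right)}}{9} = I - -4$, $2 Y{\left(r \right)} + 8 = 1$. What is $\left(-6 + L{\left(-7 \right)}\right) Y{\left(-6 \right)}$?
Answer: $\frac{231}{2} \approx 115.5$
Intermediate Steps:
$Y{\left(r \right)} = - \frac{7}{2}$ ($Y{\left(r \right)} = -4 + \frac{1}{2} \cdot 1 = -4 + \frac{1}{2} = - \frac{7}{2}$)
$L{\left(I \right)} = 36 + 9 I$ ($L{\left(I \right)} = 9 \left(I - -4\right) = 9 \left(I + 4\right) = 9 \left(4 + I\right) = 36 + 9 I$)
$\left(-6 + L{\left(-7 \right)}\right) Y{\left(-6 \right)} = \left(-6 + \left(36 + 9 \left(-7\right)\right)\right) \left(- \frac{7}{2}\right) = \left(-6 + \left(36 - 63\right)\right) \left(- \frac{7}{2}\right) = \left(-6 - 27\right) \left(- \frac{7}{2}\right) = \left(-33\right) \left(- \frac{7}{2}\right) = \frac{231}{2}$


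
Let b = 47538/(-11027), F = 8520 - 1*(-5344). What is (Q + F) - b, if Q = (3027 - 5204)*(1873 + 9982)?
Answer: -284435584179/11027 ≈ -2.5794e+7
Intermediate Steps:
F = 13864 (F = 8520 + 5344 = 13864)
Q = -25808335 (Q = -2177*11855 = -25808335)
b = -47538/11027 (b = 47538*(-1/11027) = -47538/11027 ≈ -4.3111)
(Q + F) - b = (-25808335 + 13864) - 1*(-47538/11027) = -25794471 + 47538/11027 = -284435584179/11027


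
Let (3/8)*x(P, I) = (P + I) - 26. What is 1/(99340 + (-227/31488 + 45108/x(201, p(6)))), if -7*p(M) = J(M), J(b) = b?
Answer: 38383872/3816782014615 ≈ 1.0057e-5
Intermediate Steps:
p(M) = -M/7
x(P, I) = -208/3 + 8*I/3 + 8*P/3 (x(P, I) = 8*((P + I) - 26)/3 = 8*((I + P) - 26)/3 = 8*(-26 + I + P)/3 = -208/3 + 8*I/3 + 8*P/3)
1/(99340 + (-227/31488 + 45108/x(201, p(6)))) = 1/(99340 + (-227/31488 + 45108/(-208/3 + 8*(-⅐*6)/3 + (8/3)*201))) = 1/(99340 + (-227*1/31488 + 45108/(-208/3 + (8/3)*(-6/7) + 536))) = 1/(99340 + (-227/31488 + 45108/(-208/3 - 16/7 + 536))) = 1/(99340 + (-227/31488 + 45108/(9752/21))) = 1/(99340 + (-227/31488 + 45108*(21/9752))) = 1/(99340 + (-227/31488 + 236817/2438)) = 1/(99340 + 3728170135/38383872) = 1/(3816782014615/38383872) = 38383872/3816782014615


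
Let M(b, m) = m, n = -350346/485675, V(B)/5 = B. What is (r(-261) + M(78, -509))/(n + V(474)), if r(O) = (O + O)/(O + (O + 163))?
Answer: -88494356075/413101086036 ≈ -0.21422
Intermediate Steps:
V(B) = 5*B
n = -350346/485675 (n = -350346*1/485675 = -350346/485675 ≈ -0.72136)
r(O) = 2*O/(163 + 2*O) (r(O) = (2*O)/(O + (163 + O)) = (2*O)/(163 + 2*O) = 2*O/(163 + 2*O))
(r(-261) + M(78, -509))/(n + V(474)) = (2*(-261)/(163 + 2*(-261)) - 509)/(-350346/485675 + 5*474) = (2*(-261)/(163 - 522) - 509)/(-350346/485675 + 2370) = (2*(-261)/(-359) - 509)/(1150699404/485675) = (2*(-261)*(-1/359) - 509)*(485675/1150699404) = (522/359 - 509)*(485675/1150699404) = -182209/359*485675/1150699404 = -88494356075/413101086036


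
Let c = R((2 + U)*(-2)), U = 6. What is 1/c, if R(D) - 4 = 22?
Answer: 1/26 ≈ 0.038462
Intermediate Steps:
R(D) = 26 (R(D) = 4 + 22 = 26)
c = 26
1/c = 1/26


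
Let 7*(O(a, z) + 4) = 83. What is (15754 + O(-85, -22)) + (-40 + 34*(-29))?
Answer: 103151/7 ≈ 14736.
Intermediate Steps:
O(a, z) = 55/7 (O(a, z) = -4 + (1/7)*83 = -4 + 83/7 = 55/7)
(15754 + O(-85, -22)) + (-40 + 34*(-29)) = (15754 + 55/7) + (-40 + 34*(-29)) = 110333/7 + (-40 - 986) = 110333/7 - 1026 = 103151/7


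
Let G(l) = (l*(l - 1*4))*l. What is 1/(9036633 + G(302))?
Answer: 1/36215425 ≈ 2.7613e-8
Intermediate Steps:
G(l) = l²*(-4 + l) (G(l) = (l*(l - 4))*l = (l*(-4 + l))*l = l²*(-4 + l))
1/(9036633 + G(302)) = 1/(9036633 + 302²*(-4 + 302)) = 1/(9036633 + 91204*298) = 1/(9036633 + 27178792) = 1/36215425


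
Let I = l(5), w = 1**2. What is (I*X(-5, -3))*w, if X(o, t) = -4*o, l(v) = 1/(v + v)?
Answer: 2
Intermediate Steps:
l(v) = 1/(2*v)
w = 1
I = 1/10 (I = (1/2)/5 = (1/2)*(1/5) = 1/10 ≈ 0.10000)
(I*X(-5, -3))*w = ((-4*(-5))/10)*1 = ((1/10)*20)*1 = 2*1 = 2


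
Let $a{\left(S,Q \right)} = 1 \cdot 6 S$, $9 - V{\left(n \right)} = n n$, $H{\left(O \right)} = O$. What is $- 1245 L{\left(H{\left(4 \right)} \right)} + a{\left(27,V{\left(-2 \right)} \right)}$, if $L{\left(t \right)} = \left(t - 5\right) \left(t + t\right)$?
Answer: $10122$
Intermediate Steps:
$V{\left(n \right)} = 9 - n^{2}$ ($V{\left(n \right)} = 9 - n n = 9 - n^{2}$)
$a{\left(S,Q \right)} = 6 S$
$L{\left(t \right)} = 2 t \left(-5 + t\right)$ ($L{\left(t \right)} = \left(-5 + t\right) 2 t = 2 t \left(-5 + t\right)$)
$- 1245 L{\left(H{\left(4 \right)} \right)} + a{\left(27,V{\left(-2 \right)} \right)} = - 1245 \cdot 2 \cdot 4 \left(-5 + 4\right) + 6 \cdot 27 = - 1245 \cdot 2 \cdot 4 \left(-1\right) + 162 = \left(-1245\right) \left(-8\right) + 162 = 9960 + 162 = 10122$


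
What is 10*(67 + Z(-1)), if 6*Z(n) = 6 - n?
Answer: 2045/3 ≈ 681.67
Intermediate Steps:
Z(n) = 1 - n/6 (Z(n) = (6 - n)/6 = 1 - n/6)
10*(67 + Z(-1)) = 10*(67 + (1 - ⅙*(-1))) = 10*(67 + (1 + ⅙)) = 10*(67 + 7/6) = 10*(409/6) = 2045/3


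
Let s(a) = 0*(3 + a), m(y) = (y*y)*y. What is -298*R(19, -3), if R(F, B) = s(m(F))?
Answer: 0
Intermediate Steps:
m(y) = y**3 (m(y) = y**2*y = y**3)
s(a) = 0
R(F, B) = 0
-298*R(19, -3) = -298*0 = 0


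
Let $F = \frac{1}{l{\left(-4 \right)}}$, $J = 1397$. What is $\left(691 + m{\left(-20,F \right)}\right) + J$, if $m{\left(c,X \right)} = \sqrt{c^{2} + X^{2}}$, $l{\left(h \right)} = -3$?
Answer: $2088 + \frac{\sqrt{3601}}{3} \approx 2108.0$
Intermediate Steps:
$F = - \frac{1}{3}$ ($F = \frac{1}{-3} = - \frac{1}{3} \approx -0.33333$)
$m{\left(c,X \right)} = \sqrt{X^{2} + c^{2}}$
$\left(691 + m{\left(-20,F \right)}\right) + J = \left(691 + \sqrt{\left(- \frac{1}{3}\right)^{2} + \left(-20\right)^{2}}\right) + 1397 = \left(691 + \sqrt{\frac{1}{9} + 400}\right) + 1397 = \left(691 + \sqrt{\frac{3601}{9}}\right) + 1397 = \left(691 + \frac{\sqrt{3601}}{3}\right) + 1397 = 2088 + \frac{\sqrt{3601}}{3}$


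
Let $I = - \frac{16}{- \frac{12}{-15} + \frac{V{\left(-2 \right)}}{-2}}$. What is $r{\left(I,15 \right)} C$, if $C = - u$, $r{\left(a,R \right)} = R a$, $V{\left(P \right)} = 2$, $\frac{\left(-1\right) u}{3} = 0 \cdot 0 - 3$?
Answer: $-10800$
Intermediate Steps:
$u = 9$ ($u = - 3 \left(0 \cdot 0 - 3\right) = - 3 \left(0 - 3\right) = \left(-3\right) \left(-3\right) = 9$)
$I = 80$ ($I = - \frac{16}{- \frac{12}{-15} + \frac{2}{-2}} = - \frac{16}{\left(-12\right) \left(- \frac{1}{15}\right) + 2 \left(- \frac{1}{2}\right)} = - \frac{16}{\frac{4}{5} - 1} = - \frac{16}{- \frac{1}{5}} = \left(-16\right) \left(-5\right) = 80$)
$C = -9$ ($C = \left(-1\right) 9 = -9$)
$r{\left(I,15 \right)} C = 15 \cdot 80 \left(-9\right) = 1200 \left(-9\right) = -10800$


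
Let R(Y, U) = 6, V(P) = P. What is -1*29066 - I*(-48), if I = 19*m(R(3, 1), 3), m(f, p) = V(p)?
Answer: -26330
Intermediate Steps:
m(f, p) = p
I = 57 (I = 19*3 = 57)
-1*29066 - I*(-48) = -1*29066 - 57*(-48) = -29066 - 1*(-2736) = -29066 + 2736 = -26330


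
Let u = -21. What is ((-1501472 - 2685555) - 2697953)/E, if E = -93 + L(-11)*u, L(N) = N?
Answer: -3442490/69 ≈ -49891.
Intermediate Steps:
E = 138 (E = -93 - 11*(-21) = -93 + 231 = 138)
((-1501472 - 2685555) - 2697953)/E = ((-1501472 - 2685555) - 2697953)/138 = (-4187027 - 2697953)*(1/138) = -6884980*1/138 = -3442490/69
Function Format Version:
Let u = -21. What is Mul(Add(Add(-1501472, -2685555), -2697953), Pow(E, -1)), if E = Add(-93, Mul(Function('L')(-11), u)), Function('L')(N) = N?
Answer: Rational(-3442490, 69) ≈ -49891.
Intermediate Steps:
E = 138 (E = Add(-93, Mul(-11, -21)) = Add(-93, 231) = 138)
Mul(Add(Add(-1501472, -2685555), -2697953), Pow(E, -1)) = Mul(Add(Add(-1501472, -2685555), -2697953), Pow(138, -1)) = Mul(Add(-4187027, -2697953), Rational(1, 138)) = Mul(-6884980, Rational(1, 138)) = Rational(-3442490, 69)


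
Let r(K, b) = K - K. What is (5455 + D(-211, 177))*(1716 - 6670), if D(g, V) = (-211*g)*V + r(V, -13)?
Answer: -39065619088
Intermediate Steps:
r(K, b) = 0
D(g, V) = -211*V*g (D(g, V) = (-211*g)*V + 0 = -211*V*g + 0 = -211*V*g)
(5455 + D(-211, 177))*(1716 - 6670) = (5455 - 211*177*(-211))*(1716 - 6670) = (5455 + 7880217)*(-4954) = 7885672*(-4954) = -39065619088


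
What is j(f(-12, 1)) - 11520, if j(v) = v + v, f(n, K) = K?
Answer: -11518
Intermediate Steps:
j(v) = 2*v
j(f(-12, 1)) - 11520 = 2*1 - 11520 = 2 - 11520 = -11518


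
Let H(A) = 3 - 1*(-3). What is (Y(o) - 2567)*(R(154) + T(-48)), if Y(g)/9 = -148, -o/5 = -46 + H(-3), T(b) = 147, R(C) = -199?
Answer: 202748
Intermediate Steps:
H(A) = 6 (H(A) = 3 + 3 = 6)
o = 200 (o = -5*(-46 + 6) = -5*(-40) = 200)
Y(g) = -1332 (Y(g) = 9*(-148) = -1332)
(Y(o) - 2567)*(R(154) + T(-48)) = (-1332 - 2567)*(-199 + 147) = -3899*(-52) = 202748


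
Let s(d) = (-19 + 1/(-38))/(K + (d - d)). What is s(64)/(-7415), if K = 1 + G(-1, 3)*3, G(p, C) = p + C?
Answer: 723/1972390 ≈ 0.00036656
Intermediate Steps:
G(p, C) = C + p
K = 7 (K = 1 + (3 - 1)*3 = 1 + 2*3 = 1 + 6 = 7)
s(d) = -723/266 (s(d) = (-19 + 1/(-38))/(7 + (d - d)) = (-19 - 1/38)/(7 + 0) = -723/38/7 = -723/38*1/7 = -723/266)
s(64)/(-7415) = -723/266/(-7415) = -723/266*(-1/7415) = 723/1972390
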